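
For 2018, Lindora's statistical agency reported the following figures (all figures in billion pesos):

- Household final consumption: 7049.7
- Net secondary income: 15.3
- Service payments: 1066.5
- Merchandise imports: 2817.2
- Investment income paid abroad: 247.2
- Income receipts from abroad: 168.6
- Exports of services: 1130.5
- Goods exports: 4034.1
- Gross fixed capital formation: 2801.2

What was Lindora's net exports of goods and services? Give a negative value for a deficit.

1280.9

Goods balance = 4034.1 - 2817.2 = 1216.9
Services balance = 1130.5 - 1066.5 = 64.0
Trade balance (goods + services) = 1216.9 + 64.0 = 1280.9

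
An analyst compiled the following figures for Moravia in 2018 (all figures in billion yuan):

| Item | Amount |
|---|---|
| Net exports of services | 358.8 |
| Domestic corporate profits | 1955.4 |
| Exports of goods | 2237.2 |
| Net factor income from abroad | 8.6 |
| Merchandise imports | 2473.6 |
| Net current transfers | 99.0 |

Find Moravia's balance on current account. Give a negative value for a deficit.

Goods balance = 2237.2 - 2473.6 = -236.4
Services balance = 358.8
Trade balance (goods + services) = -236.4 + 358.8 = 122.4
Net primary income = 8.6
Net secondary income = 99.0
Current account = 122.4 + 8.6 + 99.0 = 230.0

230.0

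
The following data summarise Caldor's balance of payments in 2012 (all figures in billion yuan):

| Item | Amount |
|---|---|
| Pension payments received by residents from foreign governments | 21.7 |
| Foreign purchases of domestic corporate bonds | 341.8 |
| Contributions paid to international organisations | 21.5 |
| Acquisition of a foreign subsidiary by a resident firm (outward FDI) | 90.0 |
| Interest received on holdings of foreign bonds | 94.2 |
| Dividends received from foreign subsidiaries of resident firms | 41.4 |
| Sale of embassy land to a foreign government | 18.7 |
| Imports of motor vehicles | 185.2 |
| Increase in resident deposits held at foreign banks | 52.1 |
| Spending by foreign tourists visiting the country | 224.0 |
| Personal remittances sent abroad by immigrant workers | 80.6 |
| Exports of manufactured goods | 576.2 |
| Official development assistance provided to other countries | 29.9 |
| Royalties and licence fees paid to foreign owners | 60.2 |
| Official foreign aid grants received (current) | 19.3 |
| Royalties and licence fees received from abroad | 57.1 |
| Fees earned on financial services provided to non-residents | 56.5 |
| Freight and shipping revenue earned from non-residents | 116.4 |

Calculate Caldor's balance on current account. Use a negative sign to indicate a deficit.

829.4

Goods: 576.2 - 185.2 = 391.0
Services: -60.2 + 57.1 + 116.4 + 56.5 + 224.0 = 393.8
Primary income: 94.2 + 41.4 = 135.6
Secondary income: 19.3 + 21.7 - 29.9 - 21.5 - 80.6 = -91.0
Current account = 391.0 + 393.8 + 135.6 + (-91.0) = 829.4
(Excluded from the current account — financial account: foreign purchases of domestic corporate bonds 341.8, acquisition of a foreign subsidiary by a resident firm (outward FDI) 90.0, increase in resident deposits held at foreign banks 52.1; capital account: sale of embassy land to a foreign government 18.7.)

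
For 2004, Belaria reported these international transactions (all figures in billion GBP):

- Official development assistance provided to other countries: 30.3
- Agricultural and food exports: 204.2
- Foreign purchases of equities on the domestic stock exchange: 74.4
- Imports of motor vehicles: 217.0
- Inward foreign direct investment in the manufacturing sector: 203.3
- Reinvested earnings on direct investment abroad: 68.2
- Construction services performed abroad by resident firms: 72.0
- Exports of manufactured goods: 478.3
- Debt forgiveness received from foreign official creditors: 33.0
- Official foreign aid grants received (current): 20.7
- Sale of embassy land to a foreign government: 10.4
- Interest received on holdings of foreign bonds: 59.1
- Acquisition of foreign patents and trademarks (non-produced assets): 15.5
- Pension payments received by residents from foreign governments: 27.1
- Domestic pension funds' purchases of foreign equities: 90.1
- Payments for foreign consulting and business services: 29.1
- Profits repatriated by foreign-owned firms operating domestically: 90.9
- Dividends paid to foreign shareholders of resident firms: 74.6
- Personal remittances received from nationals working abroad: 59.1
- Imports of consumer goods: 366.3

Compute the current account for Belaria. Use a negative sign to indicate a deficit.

Goods: -366.3 - 217.0 + 478.3 + 204.2 = 99.2
Services: 72.0 - 29.1 = 42.9
Primary income: 59.1 + 68.2 - 74.6 - 90.9 = -38.2
Secondary income: -30.3 + 27.1 + 20.7 + 59.1 = 76.6
Current account = 99.2 + 42.9 + (-38.2) + 76.6 = 180.5
(Excluded from the current account — financial account: foreign purchases of equities on the domestic stock exchange 74.4, inward foreign direct investment in the manufacturing sector 203.3, domestic pension funds' purchases of foreign equities 90.1; capital account: debt forgiveness received from foreign official creditors 33.0, sale of embassy land to a foreign government 10.4, acquisition of foreign patents and trademarks (non-produced assets) 15.5.)

180.5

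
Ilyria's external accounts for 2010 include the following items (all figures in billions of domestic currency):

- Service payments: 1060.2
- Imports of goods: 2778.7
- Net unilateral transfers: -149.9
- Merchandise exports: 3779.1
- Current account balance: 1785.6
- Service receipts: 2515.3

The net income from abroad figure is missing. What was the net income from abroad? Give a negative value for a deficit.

-520.0

Current account = goods balance + services balance + net primary income + net secondary income
Sum of the known components = 2305.6
Net income from abroad = CA - (known components) = 1785.6 - 2305.6 = -520.0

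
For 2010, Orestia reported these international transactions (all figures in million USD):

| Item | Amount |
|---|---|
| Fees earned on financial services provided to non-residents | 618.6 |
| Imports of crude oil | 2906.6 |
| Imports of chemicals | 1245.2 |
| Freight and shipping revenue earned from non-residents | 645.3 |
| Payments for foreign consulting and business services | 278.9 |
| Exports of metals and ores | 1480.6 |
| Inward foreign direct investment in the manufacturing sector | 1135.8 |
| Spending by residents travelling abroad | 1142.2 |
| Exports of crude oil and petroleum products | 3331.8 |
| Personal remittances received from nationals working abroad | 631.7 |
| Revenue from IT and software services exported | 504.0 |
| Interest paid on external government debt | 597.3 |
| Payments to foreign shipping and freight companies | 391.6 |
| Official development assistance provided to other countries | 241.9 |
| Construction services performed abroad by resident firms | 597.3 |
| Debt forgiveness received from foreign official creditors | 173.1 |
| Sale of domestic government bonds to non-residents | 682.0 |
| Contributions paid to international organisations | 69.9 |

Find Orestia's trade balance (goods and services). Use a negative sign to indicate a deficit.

Goods: 3331.8 - 2906.6 - 1245.2 + 1480.6 = 660.6
Services: -1142.2 + 504.0 + 618.6 - 391.6 + 645.3 - 278.9 + 597.3 = 552.5
Trade balance = 660.6 + 552.5 = 1213.1
(Excluded from the trade balance — financial account: inward foreign direct investment in the manufacturing sector 1135.8, sale of domestic government bonds to non-residents 682.0; secondary income: personal remittances received from nationals working abroad 631.7, official development assistance provided to other countries 241.9, contributions paid to international organisations 69.9; primary income: interest paid on external government debt 597.3; capital account: debt forgiveness received from foreign official creditors 173.1.)

1213.1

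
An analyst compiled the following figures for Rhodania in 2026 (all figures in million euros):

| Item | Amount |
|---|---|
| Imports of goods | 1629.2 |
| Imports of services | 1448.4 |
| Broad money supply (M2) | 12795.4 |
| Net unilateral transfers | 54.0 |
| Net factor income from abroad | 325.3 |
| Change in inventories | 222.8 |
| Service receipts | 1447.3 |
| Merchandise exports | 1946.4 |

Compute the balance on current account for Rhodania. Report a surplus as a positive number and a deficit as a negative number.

695.4

Goods balance = 1946.4 - 1629.2 = 317.2
Services balance = 1447.3 - 1448.4 = -1.1
Trade balance (goods + services) = 317.2 + (-1.1) = 316.1
Net primary income = 325.3
Net secondary income = 54.0
Current account = 316.1 + 325.3 + 54.0 = 695.4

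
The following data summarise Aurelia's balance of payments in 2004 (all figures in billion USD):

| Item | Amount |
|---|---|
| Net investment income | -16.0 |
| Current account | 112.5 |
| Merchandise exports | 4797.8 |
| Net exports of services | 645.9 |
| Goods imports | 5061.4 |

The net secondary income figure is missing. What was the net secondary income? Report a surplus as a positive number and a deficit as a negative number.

-253.8

Current account = goods balance + services balance + net primary income + net secondary income
Sum of the known components = 366.3
Net secondary income = CA - (known components) = 112.5 - 366.3 = -253.8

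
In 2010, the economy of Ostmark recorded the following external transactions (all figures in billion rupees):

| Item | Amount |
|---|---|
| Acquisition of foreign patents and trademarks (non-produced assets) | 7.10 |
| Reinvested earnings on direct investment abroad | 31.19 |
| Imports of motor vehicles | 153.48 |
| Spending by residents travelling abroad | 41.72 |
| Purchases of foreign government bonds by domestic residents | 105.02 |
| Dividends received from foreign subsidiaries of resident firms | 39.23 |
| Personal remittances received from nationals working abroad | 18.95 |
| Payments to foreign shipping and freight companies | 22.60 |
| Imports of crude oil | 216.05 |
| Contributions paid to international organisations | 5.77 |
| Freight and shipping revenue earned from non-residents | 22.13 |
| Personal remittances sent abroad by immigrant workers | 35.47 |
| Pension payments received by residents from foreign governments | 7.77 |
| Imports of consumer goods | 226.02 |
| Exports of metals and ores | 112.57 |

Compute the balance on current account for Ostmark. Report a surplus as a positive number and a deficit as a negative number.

Goods: 112.57 - 153.48 - 226.02 - 216.05 = -482.98
Services: -22.60 + 22.13 - 41.72 = -42.19
Primary income: 39.23 + 31.19 = 70.42
Secondary income: -5.77 - 35.47 + 7.77 + 18.95 = -14.52
Current account = (-482.98) + (-42.19) + 70.42 + (-14.52) = -469.27
(Excluded from the current account — capital account: acquisition of foreign patents and trademarks (non-produced assets) 7.10; financial account: purchases of foreign government bonds by domestic residents 105.02.)

-469.27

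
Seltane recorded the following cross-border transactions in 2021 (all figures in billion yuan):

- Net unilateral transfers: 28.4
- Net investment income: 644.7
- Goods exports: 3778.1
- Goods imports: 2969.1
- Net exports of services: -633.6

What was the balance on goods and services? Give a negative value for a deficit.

Goods balance = 3778.1 - 2969.1 = 809.0
Services balance = -633.6
Trade balance (goods + services) = 809.0 + (-633.6) = 175.4

175.4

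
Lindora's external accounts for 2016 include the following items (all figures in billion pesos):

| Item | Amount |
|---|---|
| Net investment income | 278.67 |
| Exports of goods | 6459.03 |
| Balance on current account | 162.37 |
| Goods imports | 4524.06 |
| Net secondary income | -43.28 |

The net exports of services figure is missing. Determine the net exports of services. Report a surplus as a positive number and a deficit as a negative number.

-2007.99

Current account = goods balance + services balance + net primary income + net secondary income
Sum of the known components = 2170.36
Net exports of services = CA - (known components) = 162.37 - 2170.36 = -2007.99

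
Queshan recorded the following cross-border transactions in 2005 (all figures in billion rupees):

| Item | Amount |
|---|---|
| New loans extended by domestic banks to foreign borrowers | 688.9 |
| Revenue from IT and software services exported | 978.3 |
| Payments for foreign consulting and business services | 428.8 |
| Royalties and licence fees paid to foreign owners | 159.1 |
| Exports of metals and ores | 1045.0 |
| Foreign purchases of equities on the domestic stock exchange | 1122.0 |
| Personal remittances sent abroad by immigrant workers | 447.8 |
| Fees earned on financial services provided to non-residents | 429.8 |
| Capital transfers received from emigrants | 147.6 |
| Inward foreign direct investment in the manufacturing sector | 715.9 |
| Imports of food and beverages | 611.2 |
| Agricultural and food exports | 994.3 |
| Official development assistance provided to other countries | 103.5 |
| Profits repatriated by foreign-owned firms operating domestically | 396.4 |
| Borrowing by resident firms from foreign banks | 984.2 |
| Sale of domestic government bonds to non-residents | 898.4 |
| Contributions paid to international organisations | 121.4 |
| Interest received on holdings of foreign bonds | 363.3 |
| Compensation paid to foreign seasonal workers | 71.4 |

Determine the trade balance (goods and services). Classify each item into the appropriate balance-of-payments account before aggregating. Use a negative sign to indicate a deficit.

2248.3

Goods: 1045.0 - 611.2 + 994.3 = 1428.1
Services: 978.3 + 429.8 - 159.1 - 428.8 = 820.2
Trade balance = 1428.1 + 820.2 = 2248.3
(Excluded from the trade balance — financial account: new loans extended by domestic banks to foreign borrowers 688.9, foreign purchases of equities on the domestic stock exchange 1122.0, inward foreign direct investment in the manufacturing sector 715.9, borrowing by resident firms from foreign banks 984.2, sale of domestic government bonds to non-residents 898.4; secondary income: personal remittances sent abroad by immigrant workers 447.8, official development assistance provided to other countries 103.5, contributions paid to international organisations 121.4; capital account: capital transfers received from emigrants 147.6; primary income: profits repatriated by foreign-owned firms operating domestically 396.4, interest received on holdings of foreign bonds 363.3, compensation paid to foreign seasonal workers 71.4.)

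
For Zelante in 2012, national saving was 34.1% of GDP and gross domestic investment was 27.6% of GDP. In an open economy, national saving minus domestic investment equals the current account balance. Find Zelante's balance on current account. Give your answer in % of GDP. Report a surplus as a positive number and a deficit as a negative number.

CA = S - I = 34.1 - 27.6 = 6.5

6.5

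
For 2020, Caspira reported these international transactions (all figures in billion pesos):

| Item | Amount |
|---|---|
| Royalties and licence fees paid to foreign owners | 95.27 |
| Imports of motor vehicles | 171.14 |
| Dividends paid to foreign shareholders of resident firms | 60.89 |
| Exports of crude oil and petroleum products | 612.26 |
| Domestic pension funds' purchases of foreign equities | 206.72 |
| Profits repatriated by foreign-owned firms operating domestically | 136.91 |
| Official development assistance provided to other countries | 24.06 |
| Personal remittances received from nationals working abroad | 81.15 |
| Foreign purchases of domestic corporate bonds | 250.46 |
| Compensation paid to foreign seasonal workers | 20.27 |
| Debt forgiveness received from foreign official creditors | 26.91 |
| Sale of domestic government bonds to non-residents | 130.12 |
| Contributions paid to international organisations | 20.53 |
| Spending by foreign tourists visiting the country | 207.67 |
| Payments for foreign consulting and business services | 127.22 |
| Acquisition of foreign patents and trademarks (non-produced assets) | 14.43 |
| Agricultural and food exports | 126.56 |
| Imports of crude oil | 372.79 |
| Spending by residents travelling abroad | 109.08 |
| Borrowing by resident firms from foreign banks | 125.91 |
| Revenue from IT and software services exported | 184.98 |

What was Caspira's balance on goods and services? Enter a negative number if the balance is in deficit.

255.97

Goods: -372.79 - 171.14 + 126.56 + 612.26 = 194.89
Services: -109.08 - 95.27 + 184.98 + 207.67 - 127.22 = 61.08
Trade balance = 194.89 + 61.08 = 255.97
(Excluded from the trade balance — primary income: dividends paid to foreign shareholders of resident firms 60.89, profits repatriated by foreign-owned firms operating domestically 136.91, compensation paid to foreign seasonal workers 20.27; financial account: domestic pension funds' purchases of foreign equities 206.72, foreign purchases of domestic corporate bonds 250.46, sale of domestic government bonds to non-residents 130.12, borrowing by resident firms from foreign banks 125.91; secondary income: official development assistance provided to other countries 24.06, personal remittances received from nationals working abroad 81.15, contributions paid to international organisations 20.53; capital account: debt forgiveness received from foreign official creditors 26.91, acquisition of foreign patents and trademarks (non-produced assets) 14.43.)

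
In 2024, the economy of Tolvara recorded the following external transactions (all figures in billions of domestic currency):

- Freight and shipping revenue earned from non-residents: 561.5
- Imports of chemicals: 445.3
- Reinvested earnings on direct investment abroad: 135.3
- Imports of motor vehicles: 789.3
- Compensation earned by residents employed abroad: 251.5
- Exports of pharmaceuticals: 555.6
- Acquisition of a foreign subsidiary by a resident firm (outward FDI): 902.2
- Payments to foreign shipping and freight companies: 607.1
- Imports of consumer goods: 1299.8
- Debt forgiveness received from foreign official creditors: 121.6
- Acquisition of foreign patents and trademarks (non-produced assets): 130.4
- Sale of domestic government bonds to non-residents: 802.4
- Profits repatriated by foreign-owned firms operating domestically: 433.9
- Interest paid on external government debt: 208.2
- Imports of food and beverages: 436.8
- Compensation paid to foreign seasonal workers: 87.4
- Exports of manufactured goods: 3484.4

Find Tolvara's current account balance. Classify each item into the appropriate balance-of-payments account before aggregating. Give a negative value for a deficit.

680.5

Goods: 555.6 - 436.8 - 1299.8 + 3484.4 - 445.3 - 789.3 = 1068.8
Services: -607.1 + 561.5 = -45.6
Primary income: 251.5 - 87.4 + 135.3 - 433.9 - 208.2 = -342.7
Current account = 1068.8 + (-45.6) + (-342.7) = 680.5
(Excluded from the current account — financial account: acquisition of a foreign subsidiary by a resident firm (outward FDI) 902.2, sale of domestic government bonds to non-residents 802.4; capital account: debt forgiveness received from foreign official creditors 121.6, acquisition of foreign patents and trademarks (non-produced assets) 130.4.)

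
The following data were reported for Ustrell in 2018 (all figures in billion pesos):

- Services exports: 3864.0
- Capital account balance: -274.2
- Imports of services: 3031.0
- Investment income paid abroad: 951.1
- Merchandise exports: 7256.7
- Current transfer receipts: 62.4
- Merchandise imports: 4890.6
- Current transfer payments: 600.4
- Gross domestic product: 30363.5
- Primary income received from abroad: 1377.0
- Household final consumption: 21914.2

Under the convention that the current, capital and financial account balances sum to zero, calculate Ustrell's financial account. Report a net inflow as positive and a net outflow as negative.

Goods balance = 7256.7 - 4890.6 = 2366.1
Services balance = 3864.0 - 3031.0 = 833.0
Trade balance (goods + services) = 2366.1 + 833.0 = 3199.1
Net primary income = 1377.0 - 951.1 = 425.9
Net secondary income = 62.4 - 600.4 = -538.0
Current account = 3199.1 + 425.9 + (-538.0) = 3087.0
Financial account = -(3087.0 + (-274.2)) = -2812.8

-2812.8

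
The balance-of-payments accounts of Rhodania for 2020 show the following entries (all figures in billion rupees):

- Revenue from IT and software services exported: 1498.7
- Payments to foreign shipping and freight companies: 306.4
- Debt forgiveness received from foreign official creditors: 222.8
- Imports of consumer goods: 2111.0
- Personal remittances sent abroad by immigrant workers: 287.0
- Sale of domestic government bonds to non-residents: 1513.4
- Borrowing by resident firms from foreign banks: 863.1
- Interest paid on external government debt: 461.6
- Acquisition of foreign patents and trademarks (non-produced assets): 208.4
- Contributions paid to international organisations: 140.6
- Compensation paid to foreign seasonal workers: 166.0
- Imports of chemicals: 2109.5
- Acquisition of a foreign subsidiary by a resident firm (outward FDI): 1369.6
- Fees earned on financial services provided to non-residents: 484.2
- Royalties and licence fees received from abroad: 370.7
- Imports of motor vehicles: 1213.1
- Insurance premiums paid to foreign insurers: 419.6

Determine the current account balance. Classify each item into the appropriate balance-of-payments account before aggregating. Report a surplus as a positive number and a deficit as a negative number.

Goods: -1213.1 - 2111.0 - 2109.5 = -5433.6
Services: 484.2 - 419.6 + 1498.7 - 306.4 + 370.7 = 1627.6
Primary income: -461.6 - 166.0 = -627.6
Secondary income: -140.6 - 287.0 = -427.6
Current account = (-5433.6) + 1627.6 + (-627.6) + (-427.6) = -4861.2
(Excluded from the current account — capital account: debt forgiveness received from foreign official creditors 222.8, acquisition of foreign patents and trademarks (non-produced assets) 208.4; financial account: sale of domestic government bonds to non-residents 1513.4, borrowing by resident firms from foreign banks 863.1, acquisition of a foreign subsidiary by a resident firm (outward FDI) 1369.6.)

-4861.2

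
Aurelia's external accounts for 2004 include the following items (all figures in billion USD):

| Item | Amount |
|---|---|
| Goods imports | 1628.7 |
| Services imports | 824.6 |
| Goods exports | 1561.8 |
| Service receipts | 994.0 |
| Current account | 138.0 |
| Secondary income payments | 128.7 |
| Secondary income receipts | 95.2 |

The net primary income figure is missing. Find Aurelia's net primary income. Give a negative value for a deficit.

69.0

Current account = goods balance + services balance + net primary income + net secondary income
Sum of the known components = 69.0
Net primary income = CA - (known components) = 138.0 - 69.0 = 69.0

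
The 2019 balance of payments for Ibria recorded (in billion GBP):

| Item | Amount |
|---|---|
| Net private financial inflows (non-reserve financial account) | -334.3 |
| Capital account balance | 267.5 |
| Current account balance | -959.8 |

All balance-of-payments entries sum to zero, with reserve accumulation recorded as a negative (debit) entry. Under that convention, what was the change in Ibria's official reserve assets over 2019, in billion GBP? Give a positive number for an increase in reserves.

-1026.6

Official reserve transactions balance = -((-959.8) + 267.5 + (-334.3)) = 1026.6
An accumulation of reserves is recorded as a debit (negative entry), so the change in the stock of reserves is the negative of that balance.
Change in official reserves = -(1026.6) = -1026.6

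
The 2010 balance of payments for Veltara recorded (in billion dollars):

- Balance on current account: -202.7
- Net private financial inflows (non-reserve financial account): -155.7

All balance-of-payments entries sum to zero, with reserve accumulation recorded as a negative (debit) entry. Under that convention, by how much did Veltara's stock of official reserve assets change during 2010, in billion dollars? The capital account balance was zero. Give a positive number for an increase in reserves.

Official reserve transactions balance = -((-202.7) + (-155.7)) = 358.4
An accumulation of reserves is recorded as a debit (negative entry), so the change in the stock of reserves is the negative of that balance.
Change in official reserves = -(358.4) = -358.4

-358.4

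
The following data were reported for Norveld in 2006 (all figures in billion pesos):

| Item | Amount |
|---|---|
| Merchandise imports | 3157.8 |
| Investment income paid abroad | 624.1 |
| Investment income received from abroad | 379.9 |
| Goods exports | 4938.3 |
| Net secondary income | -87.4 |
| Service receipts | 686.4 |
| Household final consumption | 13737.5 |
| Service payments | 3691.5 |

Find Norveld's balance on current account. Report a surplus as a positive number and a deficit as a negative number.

Goods balance = 4938.3 - 3157.8 = 1780.5
Services balance = 686.4 - 3691.5 = -3005.1
Trade balance (goods + services) = 1780.5 + (-3005.1) = -1224.6
Net primary income = 379.9 - 624.1 = -244.2
Net secondary income = -87.4
Current account = -1224.6 + (-244.2) + (-87.4) = -1556.2

-1556.2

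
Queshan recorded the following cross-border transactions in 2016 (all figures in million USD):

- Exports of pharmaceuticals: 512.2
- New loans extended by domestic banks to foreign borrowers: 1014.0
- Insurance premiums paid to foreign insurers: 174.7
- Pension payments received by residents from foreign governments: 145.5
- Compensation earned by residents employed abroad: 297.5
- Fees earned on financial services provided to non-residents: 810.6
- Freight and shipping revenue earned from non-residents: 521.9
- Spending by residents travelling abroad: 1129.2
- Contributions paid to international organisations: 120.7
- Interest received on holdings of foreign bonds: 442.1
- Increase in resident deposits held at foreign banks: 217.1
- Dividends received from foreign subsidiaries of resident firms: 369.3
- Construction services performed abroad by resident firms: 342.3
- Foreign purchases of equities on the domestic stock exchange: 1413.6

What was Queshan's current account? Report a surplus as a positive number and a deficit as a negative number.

Goods: 512.2
Services: 810.6 + 521.9 + 342.3 - 174.7 - 1129.2 = 370.9
Primary income: 297.5 + 369.3 + 442.1 = 1108.9
Secondary income: 145.5 - 120.7 = 24.8
Current account = 512.2 + 370.9 + 1108.9 + 24.8 = 2016.8
(Excluded from the current account — financial account: new loans extended by domestic banks to foreign borrowers 1014.0, increase in resident deposits held at foreign banks 217.1, foreign purchases of equities on the domestic stock exchange 1413.6.)

2016.8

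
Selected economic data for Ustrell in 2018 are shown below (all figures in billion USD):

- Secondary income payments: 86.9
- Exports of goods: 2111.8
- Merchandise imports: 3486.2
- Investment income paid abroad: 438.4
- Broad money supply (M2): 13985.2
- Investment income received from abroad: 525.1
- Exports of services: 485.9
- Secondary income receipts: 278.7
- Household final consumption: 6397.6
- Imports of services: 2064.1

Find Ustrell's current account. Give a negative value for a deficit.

-2674.1

Goods balance = 2111.8 - 3486.2 = -1374.4
Services balance = 485.9 - 2064.1 = -1578.2
Trade balance (goods + services) = -1374.4 + (-1578.2) = -2952.6
Net primary income = 525.1 - 438.4 = 86.7
Net secondary income = 278.7 - 86.9 = 191.8
Current account = -2952.6 + 86.7 + 191.8 = -2674.1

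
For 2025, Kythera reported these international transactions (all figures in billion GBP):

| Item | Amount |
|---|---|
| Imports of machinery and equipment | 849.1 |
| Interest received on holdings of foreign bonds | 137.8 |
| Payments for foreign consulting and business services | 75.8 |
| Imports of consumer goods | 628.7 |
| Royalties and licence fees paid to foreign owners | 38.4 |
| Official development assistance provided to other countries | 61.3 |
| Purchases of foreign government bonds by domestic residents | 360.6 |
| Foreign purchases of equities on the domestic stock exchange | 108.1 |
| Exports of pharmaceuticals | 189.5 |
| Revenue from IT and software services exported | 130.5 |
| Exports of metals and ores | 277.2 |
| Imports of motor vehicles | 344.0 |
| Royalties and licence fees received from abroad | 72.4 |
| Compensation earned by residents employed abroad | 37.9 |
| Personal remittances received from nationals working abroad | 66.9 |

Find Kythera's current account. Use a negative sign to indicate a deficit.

-1085.1

Goods: -628.7 + 277.2 - 344.0 + 189.5 - 849.1 = -1355.1
Services: -38.4 + 130.5 + 72.4 - 75.8 = 88.7
Primary income: 137.8 + 37.9 = 175.7
Secondary income: -61.3 + 66.9 = 5.6
Current account = (-1355.1) + 88.7 + 175.7 + 5.6 = -1085.1
(Excluded from the current account — financial account: purchases of foreign government bonds by domestic residents 360.6, foreign purchases of equities on the domestic stock exchange 108.1.)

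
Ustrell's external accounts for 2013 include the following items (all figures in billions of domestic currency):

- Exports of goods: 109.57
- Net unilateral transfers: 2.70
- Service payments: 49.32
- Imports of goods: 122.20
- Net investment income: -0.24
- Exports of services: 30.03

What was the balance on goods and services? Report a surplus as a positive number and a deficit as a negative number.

Goods balance = 109.57 - 122.20 = -12.63
Services balance = 30.03 - 49.32 = -19.29
Trade balance (goods + services) = -12.63 + (-19.29) = -31.92

-31.92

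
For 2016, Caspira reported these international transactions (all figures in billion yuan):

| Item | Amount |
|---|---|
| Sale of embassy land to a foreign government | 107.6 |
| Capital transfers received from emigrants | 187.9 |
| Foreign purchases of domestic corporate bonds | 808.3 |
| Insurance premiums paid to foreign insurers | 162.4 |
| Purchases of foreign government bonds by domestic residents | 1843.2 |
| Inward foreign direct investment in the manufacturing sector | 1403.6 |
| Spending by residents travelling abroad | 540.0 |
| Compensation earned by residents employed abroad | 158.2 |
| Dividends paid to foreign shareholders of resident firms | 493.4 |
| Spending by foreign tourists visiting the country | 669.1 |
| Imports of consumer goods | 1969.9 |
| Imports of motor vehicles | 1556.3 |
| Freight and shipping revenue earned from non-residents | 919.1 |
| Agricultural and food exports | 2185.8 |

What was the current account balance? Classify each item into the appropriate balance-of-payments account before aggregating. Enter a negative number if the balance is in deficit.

Goods: 2185.8 - 1969.9 - 1556.3 = -1340.4
Services: -162.4 + 919.1 - 540.0 + 669.1 = 885.8
Primary income: 158.2 - 493.4 = -335.2
Current account = (-1340.4) + 885.8 + (-335.2) = -789.8
(Excluded from the current account — capital account: sale of embassy land to a foreign government 107.6, capital transfers received from emigrants 187.9; financial account: foreign purchases of domestic corporate bonds 808.3, purchases of foreign government bonds by domestic residents 1843.2, inward foreign direct investment in the manufacturing sector 1403.6.)

-789.8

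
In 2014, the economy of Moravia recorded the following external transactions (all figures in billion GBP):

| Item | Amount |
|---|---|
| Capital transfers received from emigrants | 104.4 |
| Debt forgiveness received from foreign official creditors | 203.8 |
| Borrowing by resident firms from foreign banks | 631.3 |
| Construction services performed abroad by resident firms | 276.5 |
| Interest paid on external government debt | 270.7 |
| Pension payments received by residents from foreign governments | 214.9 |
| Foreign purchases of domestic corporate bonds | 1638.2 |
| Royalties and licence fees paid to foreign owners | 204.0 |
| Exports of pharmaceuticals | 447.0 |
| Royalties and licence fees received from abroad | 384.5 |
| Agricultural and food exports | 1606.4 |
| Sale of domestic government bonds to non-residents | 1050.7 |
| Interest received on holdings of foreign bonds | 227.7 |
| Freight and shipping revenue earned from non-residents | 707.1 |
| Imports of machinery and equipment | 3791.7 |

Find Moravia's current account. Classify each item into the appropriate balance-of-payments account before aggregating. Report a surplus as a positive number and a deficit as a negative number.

-402.3

Goods: 1606.4 + 447.0 - 3791.7 = -1738.3
Services: 276.5 + 707.1 - 204.0 + 384.5 = 1164.1
Primary income: -270.7 + 227.7 = -43.0
Secondary income: 214.9
Current account = (-1738.3) + 1164.1 + (-43.0) + 214.9 = -402.3
(Excluded from the current account — capital account: capital transfers received from emigrants 104.4, debt forgiveness received from foreign official creditors 203.8; financial account: borrowing by resident firms from foreign banks 631.3, foreign purchases of domestic corporate bonds 1638.2, sale of domestic government bonds to non-residents 1050.7.)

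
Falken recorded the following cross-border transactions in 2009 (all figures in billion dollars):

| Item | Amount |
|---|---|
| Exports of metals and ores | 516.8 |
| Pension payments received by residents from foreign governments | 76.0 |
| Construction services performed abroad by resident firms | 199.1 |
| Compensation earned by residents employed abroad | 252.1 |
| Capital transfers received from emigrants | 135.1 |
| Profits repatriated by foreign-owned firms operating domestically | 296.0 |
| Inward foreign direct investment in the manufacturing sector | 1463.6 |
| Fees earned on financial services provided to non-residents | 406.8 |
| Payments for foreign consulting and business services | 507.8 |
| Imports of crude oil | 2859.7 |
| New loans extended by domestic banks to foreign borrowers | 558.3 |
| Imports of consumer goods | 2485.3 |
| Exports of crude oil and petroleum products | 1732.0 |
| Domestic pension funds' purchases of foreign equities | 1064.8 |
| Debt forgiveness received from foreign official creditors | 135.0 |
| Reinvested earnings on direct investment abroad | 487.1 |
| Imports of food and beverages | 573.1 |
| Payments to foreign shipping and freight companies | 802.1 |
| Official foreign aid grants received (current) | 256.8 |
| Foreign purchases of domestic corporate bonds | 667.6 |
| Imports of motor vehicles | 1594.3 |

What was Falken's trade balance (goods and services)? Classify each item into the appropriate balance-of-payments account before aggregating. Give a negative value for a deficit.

-5967.6

Goods: -1594.3 + 516.8 - 573.1 - 2485.3 + 1732.0 - 2859.7 = -5263.6
Services: 199.1 - 802.1 + 406.8 - 507.8 = -704.0
Trade balance = -5263.6 + (-704.0) = -5967.6
(Excluded from the trade balance — secondary income: pension payments received by residents from foreign governments 76.0, official foreign aid grants received (current) 256.8; primary income: compensation earned by residents employed abroad 252.1, profits repatriated by foreign-owned firms operating domestically 296.0, reinvested earnings on direct investment abroad 487.1; capital account: capital transfers received from emigrants 135.1, debt forgiveness received from foreign official creditors 135.0; financial account: inward foreign direct investment in the manufacturing sector 1463.6, new loans extended by domestic banks to foreign borrowers 558.3, domestic pension funds' purchases of foreign equities 1064.8, foreign purchases of domestic corporate bonds 667.6.)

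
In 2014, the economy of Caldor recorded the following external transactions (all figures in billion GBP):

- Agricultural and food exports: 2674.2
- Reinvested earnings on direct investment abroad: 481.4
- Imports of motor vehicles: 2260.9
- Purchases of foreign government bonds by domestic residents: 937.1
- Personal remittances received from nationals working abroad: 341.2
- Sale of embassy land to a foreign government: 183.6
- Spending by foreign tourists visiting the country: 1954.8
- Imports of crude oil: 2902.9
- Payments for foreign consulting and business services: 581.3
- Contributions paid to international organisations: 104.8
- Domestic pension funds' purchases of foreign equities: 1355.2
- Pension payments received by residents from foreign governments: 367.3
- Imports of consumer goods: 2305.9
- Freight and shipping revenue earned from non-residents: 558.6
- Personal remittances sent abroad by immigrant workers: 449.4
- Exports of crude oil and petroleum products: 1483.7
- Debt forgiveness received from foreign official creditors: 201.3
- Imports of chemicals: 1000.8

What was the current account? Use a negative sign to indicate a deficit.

-1744.8

Goods: 2674.2 - 2902.9 - 2260.9 - 1000.8 - 2305.9 + 1483.7 = -4312.6
Services: 558.6 + 1954.8 - 581.3 = 1932.1
Primary income: 481.4
Secondary income: 341.2 - 104.8 - 449.4 + 367.3 = 154.3
Current account = (-4312.6) + 1932.1 + 481.4 + 154.3 = -1744.8
(Excluded from the current account — financial account: purchases of foreign government bonds by domestic residents 937.1, domestic pension funds' purchases of foreign equities 1355.2; capital account: sale of embassy land to a foreign government 183.6, debt forgiveness received from foreign official creditors 201.3.)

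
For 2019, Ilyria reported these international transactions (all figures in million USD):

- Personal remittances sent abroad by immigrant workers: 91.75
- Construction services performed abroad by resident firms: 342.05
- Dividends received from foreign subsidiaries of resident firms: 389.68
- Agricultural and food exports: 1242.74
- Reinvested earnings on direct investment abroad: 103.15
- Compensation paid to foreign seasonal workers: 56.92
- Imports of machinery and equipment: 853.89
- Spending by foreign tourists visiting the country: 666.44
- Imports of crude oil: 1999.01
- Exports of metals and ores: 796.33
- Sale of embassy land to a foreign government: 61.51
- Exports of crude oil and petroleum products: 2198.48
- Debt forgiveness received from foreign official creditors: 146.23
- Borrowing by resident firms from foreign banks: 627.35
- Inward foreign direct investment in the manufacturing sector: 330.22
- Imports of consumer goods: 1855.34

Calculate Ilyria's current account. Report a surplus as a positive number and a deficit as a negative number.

881.96

Goods: 1242.74 + 796.33 + 2198.48 - 853.89 - 1999.01 - 1855.34 = -470.69
Services: 342.05 + 666.44 = 1008.49
Primary income: -56.92 + 389.68 + 103.15 = 435.91
Secondary income: -91.75
Current account = (-470.69) + 1008.49 + 435.91 + (-91.75) = 881.96
(Excluded from the current account — capital account: sale of embassy land to a foreign government 61.51, debt forgiveness received from foreign official creditors 146.23; financial account: borrowing by resident firms from foreign banks 627.35, inward foreign direct investment in the manufacturing sector 330.22.)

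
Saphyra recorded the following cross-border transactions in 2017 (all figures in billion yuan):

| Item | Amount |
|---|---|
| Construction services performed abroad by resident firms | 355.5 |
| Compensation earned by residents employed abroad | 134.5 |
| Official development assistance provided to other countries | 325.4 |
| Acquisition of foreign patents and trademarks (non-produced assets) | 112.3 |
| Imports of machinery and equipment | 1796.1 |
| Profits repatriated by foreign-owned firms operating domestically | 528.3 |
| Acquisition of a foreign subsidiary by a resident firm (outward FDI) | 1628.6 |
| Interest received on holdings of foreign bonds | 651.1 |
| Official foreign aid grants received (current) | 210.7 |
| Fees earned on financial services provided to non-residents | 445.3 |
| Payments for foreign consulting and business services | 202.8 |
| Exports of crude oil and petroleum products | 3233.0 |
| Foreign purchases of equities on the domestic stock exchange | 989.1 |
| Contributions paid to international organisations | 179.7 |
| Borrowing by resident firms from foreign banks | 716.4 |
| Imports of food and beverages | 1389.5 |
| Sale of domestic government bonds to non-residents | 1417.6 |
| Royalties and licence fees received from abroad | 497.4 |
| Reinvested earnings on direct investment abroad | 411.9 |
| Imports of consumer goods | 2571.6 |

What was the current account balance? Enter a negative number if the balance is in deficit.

Goods: 3233.0 - 1389.5 - 1796.1 - 2571.6 = -2524.2
Services: 355.5 - 202.8 + 445.3 + 497.4 = 1095.4
Primary income: -528.3 + 411.9 + 651.1 + 134.5 = 669.2
Secondary income: -325.4 + 210.7 - 179.7 = -294.4
Current account = (-2524.2) + 1095.4 + 669.2 + (-294.4) = -1054.0
(Excluded from the current account — capital account: acquisition of foreign patents and trademarks (non-produced assets) 112.3; financial account: acquisition of a foreign subsidiary by a resident firm (outward FDI) 1628.6, foreign purchases of equities on the domestic stock exchange 989.1, borrowing by resident firms from foreign banks 716.4, sale of domestic government bonds to non-residents 1417.6.)

-1054.0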